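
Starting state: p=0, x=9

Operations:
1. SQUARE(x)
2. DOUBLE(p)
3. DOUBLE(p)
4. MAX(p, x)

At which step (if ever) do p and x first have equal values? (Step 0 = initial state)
Step 4

p and x first become equal after step 4.

Comparing values at each step:
Initial: p=0, x=9
After step 1: p=0, x=81
After step 2: p=0, x=81
After step 3: p=0, x=81
After step 4: p=81, x=81 ← equal!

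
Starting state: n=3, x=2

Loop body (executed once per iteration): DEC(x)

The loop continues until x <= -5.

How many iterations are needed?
7

Tracing iterations:
Initial: n=3, x=2
After iteration 1: n=3, x=1
After iteration 2: n=3, x=0
After iteration 3: n=3, x=-1
After iteration 4: n=3, x=-2
After iteration 5: n=3, x=-3
After iteration 6: n=3, x=-4
After iteration 7: n=3, x=-5
x <= -5 now holds, so the loop exits after 7 iterations.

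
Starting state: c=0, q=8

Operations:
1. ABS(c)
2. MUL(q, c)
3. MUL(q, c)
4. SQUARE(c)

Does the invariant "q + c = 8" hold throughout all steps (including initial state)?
No, violated after step 2

The invariant is violated after step 2.

State at each step:
Initial: c=0, q=8
After step 1: c=0, q=8
After step 2: c=0, q=0
After step 3: c=0, q=0
After step 4: c=0, q=0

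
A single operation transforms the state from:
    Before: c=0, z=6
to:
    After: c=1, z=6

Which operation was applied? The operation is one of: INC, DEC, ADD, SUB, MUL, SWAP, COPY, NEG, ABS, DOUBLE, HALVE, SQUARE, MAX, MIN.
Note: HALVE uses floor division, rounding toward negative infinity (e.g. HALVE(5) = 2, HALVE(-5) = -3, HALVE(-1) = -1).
INC(c)

Analyzing the change:
Before: c=0, z=6
After: c=1, z=6
Variable c changed from 0 to 1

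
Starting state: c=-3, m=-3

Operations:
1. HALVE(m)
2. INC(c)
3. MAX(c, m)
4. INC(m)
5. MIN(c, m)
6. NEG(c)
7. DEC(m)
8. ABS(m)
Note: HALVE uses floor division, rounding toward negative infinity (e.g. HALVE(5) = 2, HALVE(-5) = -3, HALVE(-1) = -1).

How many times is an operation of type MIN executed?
1

Counting MIN operations:
Step 5: MIN(c, m) ← MIN
Total: 1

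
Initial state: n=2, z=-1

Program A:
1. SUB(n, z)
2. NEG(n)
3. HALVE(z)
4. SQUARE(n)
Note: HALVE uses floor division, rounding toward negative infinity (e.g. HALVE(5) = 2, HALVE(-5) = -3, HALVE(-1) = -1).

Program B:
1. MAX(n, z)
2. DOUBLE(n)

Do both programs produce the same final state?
No

Program A final state: n=9, z=-1
Program B final state: n=4, z=-1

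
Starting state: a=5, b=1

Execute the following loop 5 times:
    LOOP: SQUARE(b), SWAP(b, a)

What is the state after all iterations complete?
a=1, b=625

Iteration trace:
Start: a=5, b=1
After iteration 1: a=1, b=5
After iteration 2: a=25, b=1
After iteration 3: a=1, b=25
After iteration 4: a=625, b=1
After iteration 5: a=1, b=625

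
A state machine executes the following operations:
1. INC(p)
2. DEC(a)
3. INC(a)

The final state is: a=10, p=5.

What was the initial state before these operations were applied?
a=10, p=4

Working backwards:
Final state: a=10, p=5
Before step 3 (INC(a)): a=9, p=5
Before step 2 (DEC(a)): a=10, p=5
Before step 1 (INC(p)): a=10, p=4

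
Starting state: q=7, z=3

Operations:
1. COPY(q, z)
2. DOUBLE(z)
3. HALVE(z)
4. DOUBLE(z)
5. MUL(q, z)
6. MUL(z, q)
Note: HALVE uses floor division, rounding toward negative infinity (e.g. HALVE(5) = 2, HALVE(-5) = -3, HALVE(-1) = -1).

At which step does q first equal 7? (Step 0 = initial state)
Step 0

Tracing q:
Initial: q = 7 ← first occurrence
After step 1: q = 3
After step 2: q = 3
After step 3: q = 3
After step 4: q = 3
After step 5: q = 18
After step 6: q = 18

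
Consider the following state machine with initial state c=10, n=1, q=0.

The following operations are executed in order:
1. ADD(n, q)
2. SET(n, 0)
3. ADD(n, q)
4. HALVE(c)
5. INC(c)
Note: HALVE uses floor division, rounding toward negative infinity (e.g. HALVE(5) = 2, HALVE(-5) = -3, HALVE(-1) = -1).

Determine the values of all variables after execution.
{c: 6, n: 0, q: 0}

Step-by-step execution:
Initial: c=10, n=1, q=0
After step 1 (ADD(n, q)): c=10, n=1, q=0
After step 2 (SET(n, 0)): c=10, n=0, q=0
After step 3 (ADD(n, q)): c=10, n=0, q=0
After step 4 (HALVE(c)): c=5, n=0, q=0
After step 5 (INC(c)): c=6, n=0, q=0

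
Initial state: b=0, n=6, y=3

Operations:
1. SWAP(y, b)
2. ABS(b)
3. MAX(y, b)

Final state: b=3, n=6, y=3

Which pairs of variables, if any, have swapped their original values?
None

Comparing initial and final values:
b: 0 → 3
n: 6 → 6
y: 3 → 3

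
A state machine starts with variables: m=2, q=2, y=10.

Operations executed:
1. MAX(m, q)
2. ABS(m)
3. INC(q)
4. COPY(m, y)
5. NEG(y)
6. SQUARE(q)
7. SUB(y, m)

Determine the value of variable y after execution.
y = -20

Tracing execution:
Step 1: MAX(m, q) → y = 10
Step 2: ABS(m) → y = 10
Step 3: INC(q) → y = 10
Step 4: COPY(m, y) → y = 10
Step 5: NEG(y) → y = -10
Step 6: SQUARE(q) → y = -10
Step 7: SUB(y, m) → y = -20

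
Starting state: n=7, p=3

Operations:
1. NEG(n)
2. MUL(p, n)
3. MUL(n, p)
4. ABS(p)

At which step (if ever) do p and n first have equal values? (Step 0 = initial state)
Never

p and n never become equal during execution.

Comparing values at each step:
Initial: p=3, n=7
After step 1: p=3, n=-7
After step 2: p=-21, n=-7
After step 3: p=-21, n=147
After step 4: p=21, n=147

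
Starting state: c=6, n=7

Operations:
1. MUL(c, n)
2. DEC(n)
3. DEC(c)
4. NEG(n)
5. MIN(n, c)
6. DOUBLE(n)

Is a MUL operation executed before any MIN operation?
Yes

First MUL: step 1
First MIN: step 5
Since 1 < 5, MUL comes first.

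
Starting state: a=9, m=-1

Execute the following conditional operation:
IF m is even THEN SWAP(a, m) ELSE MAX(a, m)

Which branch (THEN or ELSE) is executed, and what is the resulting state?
Branch: ELSE, Final state: a=9, m=-1

Evaluating condition: m is even
Condition is False, so ELSE branch executes
After MAX(a, m): a=9, m=-1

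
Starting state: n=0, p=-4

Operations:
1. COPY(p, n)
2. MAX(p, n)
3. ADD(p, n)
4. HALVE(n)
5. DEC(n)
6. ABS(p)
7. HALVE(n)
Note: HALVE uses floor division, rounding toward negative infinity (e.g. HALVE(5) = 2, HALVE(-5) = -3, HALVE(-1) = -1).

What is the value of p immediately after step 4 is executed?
p = 0

Tracing p through execution:
Initial: p = -4
After step 1 (COPY(p, n)): p = 0
After step 2 (MAX(p, n)): p = 0
After step 3 (ADD(p, n)): p = 0
After step 4 (HALVE(n)): p = 0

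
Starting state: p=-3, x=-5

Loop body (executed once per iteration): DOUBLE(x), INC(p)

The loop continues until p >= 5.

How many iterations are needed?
8

Tracing iterations:
Initial: p=-3, x=-5
After iteration 1: p=-2, x=-10
After iteration 2: p=-1, x=-20
After iteration 3: p=0, x=-40
After iteration 4: p=1, x=-80
After iteration 5: p=2, x=-160
After iteration 6: p=3, x=-320
After iteration 7: p=4, x=-640
After iteration 8: p=5, x=-1280
p >= 5 now holds, so the loop exits after 8 iterations.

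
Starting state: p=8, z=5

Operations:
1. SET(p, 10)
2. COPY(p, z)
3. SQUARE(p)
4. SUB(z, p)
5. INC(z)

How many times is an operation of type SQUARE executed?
1

Counting SQUARE operations:
Step 3: SQUARE(p) ← SQUARE
Total: 1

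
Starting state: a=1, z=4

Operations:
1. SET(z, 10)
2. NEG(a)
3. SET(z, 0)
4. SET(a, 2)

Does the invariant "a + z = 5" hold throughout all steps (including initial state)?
No, violated after step 1

The invariant is violated after step 1.

State at each step:
Initial: a=1, z=4
After step 1: a=1, z=10
After step 2: a=-1, z=10
After step 3: a=-1, z=0
After step 4: a=2, z=0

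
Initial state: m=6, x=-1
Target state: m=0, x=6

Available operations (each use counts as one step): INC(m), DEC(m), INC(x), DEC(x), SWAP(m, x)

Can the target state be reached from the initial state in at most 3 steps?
Yes

Path (2 steps): INC(x) → SWAP(m, x)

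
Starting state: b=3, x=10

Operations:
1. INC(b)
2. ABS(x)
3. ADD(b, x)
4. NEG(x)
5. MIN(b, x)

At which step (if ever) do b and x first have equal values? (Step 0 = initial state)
Step 5

b and x first become equal after step 5.

Comparing values at each step:
Initial: b=3, x=10
After step 1: b=4, x=10
After step 2: b=4, x=10
After step 3: b=14, x=10
After step 4: b=14, x=-10
After step 5: b=-10, x=-10 ← equal!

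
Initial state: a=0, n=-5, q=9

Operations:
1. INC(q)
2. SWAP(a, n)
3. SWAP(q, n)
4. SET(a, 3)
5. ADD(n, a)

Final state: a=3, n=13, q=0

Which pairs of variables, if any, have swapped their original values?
None

Comparing initial and final values:
n: -5 → 13
a: 0 → 3
q: 9 → 0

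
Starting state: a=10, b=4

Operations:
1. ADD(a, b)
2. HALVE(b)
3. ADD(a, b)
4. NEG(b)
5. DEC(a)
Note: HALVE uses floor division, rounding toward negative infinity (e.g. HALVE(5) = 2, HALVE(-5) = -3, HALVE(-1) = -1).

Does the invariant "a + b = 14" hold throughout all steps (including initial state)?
No, violated after step 1

The invariant is violated after step 1.

State at each step:
Initial: a=10, b=4
After step 1: a=14, b=4
After step 2: a=14, b=2
After step 3: a=16, b=2
After step 4: a=16, b=-2
After step 5: a=15, b=-2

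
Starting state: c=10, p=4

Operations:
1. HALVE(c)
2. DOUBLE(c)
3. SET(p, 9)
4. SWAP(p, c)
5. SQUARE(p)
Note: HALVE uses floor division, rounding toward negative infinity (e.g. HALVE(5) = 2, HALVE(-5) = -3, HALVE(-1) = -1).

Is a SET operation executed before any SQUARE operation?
Yes

First SET: step 3
First SQUARE: step 5
Since 3 < 5, SET comes first.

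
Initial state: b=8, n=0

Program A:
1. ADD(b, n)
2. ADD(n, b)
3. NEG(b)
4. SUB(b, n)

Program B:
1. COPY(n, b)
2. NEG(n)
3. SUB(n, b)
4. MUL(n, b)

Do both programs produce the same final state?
No

Program A final state: b=-16, n=8
Program B final state: b=8, n=-128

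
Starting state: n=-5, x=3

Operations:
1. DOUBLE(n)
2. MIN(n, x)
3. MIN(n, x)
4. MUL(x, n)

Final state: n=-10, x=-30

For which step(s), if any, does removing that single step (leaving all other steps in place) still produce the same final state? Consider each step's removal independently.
Step(s) 2, 3

Testing removal of each single step:
Without step 1: final = n=-5, x=-15 (different)
Without step 2: final = n=-10, x=-30 (same)
Without step 3: final = n=-10, x=-30 (same)
Without step 4: final = n=-10, x=3 (different)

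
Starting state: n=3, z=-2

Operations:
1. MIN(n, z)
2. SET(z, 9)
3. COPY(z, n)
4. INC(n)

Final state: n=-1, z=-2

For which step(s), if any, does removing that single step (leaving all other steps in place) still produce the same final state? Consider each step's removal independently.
Step(s) 2

Testing removal of each single step:
Without step 1: final = n=4, z=3 (different)
Without step 2: final = n=-1, z=-2 (same)
Without step 3: final = n=-1, z=9 (different)
Without step 4: final = n=-2, z=-2 (different)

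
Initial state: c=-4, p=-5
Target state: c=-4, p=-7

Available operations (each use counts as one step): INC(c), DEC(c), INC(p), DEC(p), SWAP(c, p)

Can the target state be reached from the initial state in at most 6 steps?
Yes

Path (2 steps): DEC(p) → DEC(p)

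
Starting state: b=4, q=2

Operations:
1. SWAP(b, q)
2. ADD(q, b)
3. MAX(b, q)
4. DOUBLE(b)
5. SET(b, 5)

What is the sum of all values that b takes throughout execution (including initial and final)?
31

Values of b at each step:
Initial: b = 4
After step 1: b = 2
After step 2: b = 2
After step 3: b = 6
After step 4: b = 12
After step 5: b = 5
Sum = 4 + 2 + 2 + 6 + 12 + 5 = 31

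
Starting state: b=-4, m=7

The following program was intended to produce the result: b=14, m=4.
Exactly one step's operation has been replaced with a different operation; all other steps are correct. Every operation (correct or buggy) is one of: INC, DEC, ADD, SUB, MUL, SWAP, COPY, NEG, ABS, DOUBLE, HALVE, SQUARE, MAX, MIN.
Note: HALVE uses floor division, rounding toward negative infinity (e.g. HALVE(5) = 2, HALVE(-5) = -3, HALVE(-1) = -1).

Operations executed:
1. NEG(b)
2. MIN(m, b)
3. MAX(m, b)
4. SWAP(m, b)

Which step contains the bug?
Step 2

Trace with buggy code:
Initial: b=-4, m=7
After step 1: b=4, m=7
After step 2: b=4, m=4
After step 3: b=4, m=4
After step 4: b=4, m=4
Actual final b=4, m=4 ≠ expected b=14, m=4.
Step 2 is the only position where a single-operation replacement can produce the expected result.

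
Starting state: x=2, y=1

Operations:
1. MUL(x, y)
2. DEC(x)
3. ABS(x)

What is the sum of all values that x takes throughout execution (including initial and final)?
6

Values of x at each step:
Initial: x = 2
After step 1: x = 2
After step 2: x = 1
After step 3: x = 1
Sum = 2 + 2 + 1 + 1 = 6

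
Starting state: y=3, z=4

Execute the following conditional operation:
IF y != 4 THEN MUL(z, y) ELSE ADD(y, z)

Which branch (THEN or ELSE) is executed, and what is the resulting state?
Branch: THEN, Final state: y=3, z=12

Evaluating condition: y != 4
y = 3
Condition is True, so THEN branch executes
After MUL(z, y): y=3, z=12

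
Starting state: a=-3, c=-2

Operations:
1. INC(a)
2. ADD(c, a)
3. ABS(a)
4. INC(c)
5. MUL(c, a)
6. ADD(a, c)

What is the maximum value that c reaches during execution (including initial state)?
-2

Values of c at each step:
Initial: c = -2 ← maximum
After step 1: c = -2
After step 2: c = -4
After step 3: c = -4
After step 4: c = -3
After step 5: c = -6
After step 6: c = -6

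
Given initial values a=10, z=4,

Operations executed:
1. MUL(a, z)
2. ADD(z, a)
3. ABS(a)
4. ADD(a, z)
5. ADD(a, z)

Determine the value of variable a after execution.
a = 128

Tracing execution:
Step 1: MUL(a, z) → a = 40
Step 2: ADD(z, a) → a = 40
Step 3: ABS(a) → a = 40
Step 4: ADD(a, z) → a = 84
Step 5: ADD(a, z) → a = 128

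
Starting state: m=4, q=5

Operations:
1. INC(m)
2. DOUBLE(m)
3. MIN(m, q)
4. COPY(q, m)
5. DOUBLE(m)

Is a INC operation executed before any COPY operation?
Yes

First INC: step 1
First COPY: step 4
Since 1 < 4, INC comes first.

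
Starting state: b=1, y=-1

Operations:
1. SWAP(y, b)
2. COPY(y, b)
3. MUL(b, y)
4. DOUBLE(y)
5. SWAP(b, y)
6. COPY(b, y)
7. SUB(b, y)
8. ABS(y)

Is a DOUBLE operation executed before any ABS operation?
Yes

First DOUBLE: step 4
First ABS: step 8
Since 4 < 8, DOUBLE comes first.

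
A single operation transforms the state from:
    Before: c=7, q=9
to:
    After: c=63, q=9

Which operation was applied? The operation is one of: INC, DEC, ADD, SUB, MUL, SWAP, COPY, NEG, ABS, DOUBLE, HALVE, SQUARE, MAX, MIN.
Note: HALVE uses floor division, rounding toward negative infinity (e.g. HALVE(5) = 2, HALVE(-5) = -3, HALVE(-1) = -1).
MUL(c, q)

Analyzing the change:
Before: c=7, q=9
After: c=63, q=9
Variable c changed from 7 to 63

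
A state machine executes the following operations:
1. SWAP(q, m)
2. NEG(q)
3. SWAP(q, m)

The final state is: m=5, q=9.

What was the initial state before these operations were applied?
m=-5, q=9

Working backwards:
Final state: m=5, q=9
Before step 3 (SWAP(q, m)): m=9, q=5
Before step 2 (NEG(q)): m=9, q=-5
Before step 1 (SWAP(q, m)): m=-5, q=9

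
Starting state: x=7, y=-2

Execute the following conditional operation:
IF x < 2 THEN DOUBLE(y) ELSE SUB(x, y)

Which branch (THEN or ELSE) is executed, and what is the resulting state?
Branch: ELSE, Final state: x=9, y=-2

Evaluating condition: x < 2
x = 7
Condition is False, so ELSE branch executes
After SUB(x, y): x=9, y=-2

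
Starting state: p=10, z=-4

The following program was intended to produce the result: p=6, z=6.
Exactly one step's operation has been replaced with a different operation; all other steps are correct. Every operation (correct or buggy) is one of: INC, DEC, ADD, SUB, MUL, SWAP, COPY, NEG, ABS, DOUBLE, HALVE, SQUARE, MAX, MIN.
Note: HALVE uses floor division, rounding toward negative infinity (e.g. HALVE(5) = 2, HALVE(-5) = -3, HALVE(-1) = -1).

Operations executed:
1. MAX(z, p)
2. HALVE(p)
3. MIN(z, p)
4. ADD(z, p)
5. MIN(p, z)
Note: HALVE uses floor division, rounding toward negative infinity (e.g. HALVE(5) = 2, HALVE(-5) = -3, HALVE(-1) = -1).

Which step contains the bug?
Step 1

Trace with buggy code:
Initial: p=10, z=-4
After step 1: p=10, z=10
After step 2: p=5, z=10
After step 3: p=5, z=5
After step 4: p=5, z=10
After step 5: p=5, z=10
Actual final p=5, z=10 ≠ expected p=6, z=6.
Step 1 is the only position where a single-operation replacement can produce the expected result.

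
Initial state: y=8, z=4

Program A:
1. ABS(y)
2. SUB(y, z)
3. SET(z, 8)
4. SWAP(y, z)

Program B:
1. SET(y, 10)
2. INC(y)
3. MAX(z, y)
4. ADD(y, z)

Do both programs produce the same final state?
No

Program A final state: y=8, z=4
Program B final state: y=22, z=11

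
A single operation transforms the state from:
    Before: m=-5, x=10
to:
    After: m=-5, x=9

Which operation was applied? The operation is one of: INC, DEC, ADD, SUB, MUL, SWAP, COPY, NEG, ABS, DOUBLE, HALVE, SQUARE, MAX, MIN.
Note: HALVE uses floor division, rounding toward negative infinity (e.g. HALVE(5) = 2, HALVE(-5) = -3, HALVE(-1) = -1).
DEC(x)

Analyzing the change:
Before: m=-5, x=10
After: m=-5, x=9
Variable x changed from 10 to 9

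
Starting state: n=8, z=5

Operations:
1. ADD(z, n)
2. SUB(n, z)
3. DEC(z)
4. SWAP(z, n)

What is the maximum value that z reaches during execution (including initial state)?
13

Values of z at each step:
Initial: z = 5
After step 1: z = 13 ← maximum
After step 2: z = 13
After step 3: z = 12
After step 4: z = -5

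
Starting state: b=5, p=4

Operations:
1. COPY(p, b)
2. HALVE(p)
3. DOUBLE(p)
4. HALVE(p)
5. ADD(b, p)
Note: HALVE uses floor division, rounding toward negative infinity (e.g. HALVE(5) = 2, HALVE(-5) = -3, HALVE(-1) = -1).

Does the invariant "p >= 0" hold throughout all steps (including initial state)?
Yes

The invariant holds at every step.

State at each step:
Initial: b=5, p=4
After step 1: b=5, p=5
After step 2: b=5, p=2
After step 3: b=5, p=4
After step 4: b=5, p=2
After step 5: b=7, p=2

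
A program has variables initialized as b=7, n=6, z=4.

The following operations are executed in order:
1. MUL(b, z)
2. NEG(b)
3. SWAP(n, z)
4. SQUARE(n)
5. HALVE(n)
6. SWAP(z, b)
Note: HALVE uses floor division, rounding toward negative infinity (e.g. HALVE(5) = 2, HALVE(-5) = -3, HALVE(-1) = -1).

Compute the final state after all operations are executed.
{b: 6, n: 8, z: -28}

Step-by-step execution:
Initial: b=7, n=6, z=4
After step 1 (MUL(b, z)): b=28, n=6, z=4
After step 2 (NEG(b)): b=-28, n=6, z=4
After step 3 (SWAP(n, z)): b=-28, n=4, z=6
After step 4 (SQUARE(n)): b=-28, n=16, z=6
After step 5 (HALVE(n)): b=-28, n=8, z=6
After step 6 (SWAP(z, b)): b=6, n=8, z=-28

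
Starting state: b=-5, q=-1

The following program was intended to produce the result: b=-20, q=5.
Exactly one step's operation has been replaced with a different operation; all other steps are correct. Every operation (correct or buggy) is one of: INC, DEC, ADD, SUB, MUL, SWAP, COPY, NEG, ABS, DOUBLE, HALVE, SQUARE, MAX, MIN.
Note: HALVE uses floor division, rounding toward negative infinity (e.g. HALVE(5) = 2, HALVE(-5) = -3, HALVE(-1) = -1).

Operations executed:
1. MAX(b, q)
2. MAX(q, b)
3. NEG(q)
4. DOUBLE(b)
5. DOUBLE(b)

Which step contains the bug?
Step 1

Trace with buggy code:
Initial: b=-5, q=-1
After step 1: b=-1, q=-1
After step 2: b=-1, q=-1
After step 3: b=-1, q=1
After step 4: b=-2, q=1
After step 5: b=-4, q=1
Actual final b=-4, q=1 ≠ expected b=-20, q=5.
Step 1 is the only position where a single-operation replacement can produce the expected result.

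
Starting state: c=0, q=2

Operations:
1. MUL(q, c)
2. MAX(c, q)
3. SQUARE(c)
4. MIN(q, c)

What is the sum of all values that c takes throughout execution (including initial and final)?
0

Values of c at each step:
Initial: c = 0
After step 1: c = 0
After step 2: c = 0
After step 3: c = 0
After step 4: c = 0
Sum = 0 + 0 + 0 + 0 + 0 = 0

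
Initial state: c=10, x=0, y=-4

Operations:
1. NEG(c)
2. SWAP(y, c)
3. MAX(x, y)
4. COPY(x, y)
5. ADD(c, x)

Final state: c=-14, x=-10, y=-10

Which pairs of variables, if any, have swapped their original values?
None

Comparing initial and final values:
x: 0 → -10
c: 10 → -14
y: -4 → -10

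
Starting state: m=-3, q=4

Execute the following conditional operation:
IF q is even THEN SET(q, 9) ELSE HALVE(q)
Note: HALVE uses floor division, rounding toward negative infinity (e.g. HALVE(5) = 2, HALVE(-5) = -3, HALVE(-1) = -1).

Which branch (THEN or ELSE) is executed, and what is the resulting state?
Branch: THEN, Final state: m=-3, q=9

Evaluating condition: q is even
Condition is True, so THEN branch executes
After SET(q, 9): m=-3, q=9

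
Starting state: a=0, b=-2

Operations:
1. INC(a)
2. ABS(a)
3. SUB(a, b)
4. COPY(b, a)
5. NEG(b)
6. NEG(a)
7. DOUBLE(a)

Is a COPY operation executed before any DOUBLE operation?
Yes

First COPY: step 4
First DOUBLE: step 7
Since 4 < 7, COPY comes first.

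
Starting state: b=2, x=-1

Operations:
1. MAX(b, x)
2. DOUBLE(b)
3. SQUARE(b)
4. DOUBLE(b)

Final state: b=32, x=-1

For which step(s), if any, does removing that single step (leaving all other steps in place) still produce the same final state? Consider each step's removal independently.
Step(s) 1

Testing removal of each single step:
Without step 1: final = b=32, x=-1 (same)
Without step 2: final = b=8, x=-1 (different)
Without step 3: final = b=8, x=-1 (different)
Without step 4: final = b=16, x=-1 (different)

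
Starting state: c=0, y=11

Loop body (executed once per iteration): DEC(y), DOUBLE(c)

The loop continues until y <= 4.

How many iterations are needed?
7

Tracing iterations:
Initial: c=0, y=11
After iteration 1: c=0, y=10
After iteration 2: c=0, y=9
After iteration 3: c=0, y=8
After iteration 4: c=0, y=7
After iteration 5: c=0, y=6
After iteration 6: c=0, y=5
After iteration 7: c=0, y=4
y <= 4 now holds, so the loop exits after 7 iterations.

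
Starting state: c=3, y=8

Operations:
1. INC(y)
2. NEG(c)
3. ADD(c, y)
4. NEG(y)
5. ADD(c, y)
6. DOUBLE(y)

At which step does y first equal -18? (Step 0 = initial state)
Step 6

Tracing y:
Initial: y = 8
After step 1: y = 9
After step 2: y = 9
After step 3: y = 9
After step 4: y = -9
After step 5: y = -9
After step 6: y = -18 ← first occurrence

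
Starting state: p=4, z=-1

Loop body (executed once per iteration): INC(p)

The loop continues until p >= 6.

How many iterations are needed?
2

Tracing iterations:
Initial: p=4, z=-1
After iteration 1: p=5, z=-1
After iteration 2: p=6, z=-1
p >= 6 now holds, so the loop exits after 2 iterations.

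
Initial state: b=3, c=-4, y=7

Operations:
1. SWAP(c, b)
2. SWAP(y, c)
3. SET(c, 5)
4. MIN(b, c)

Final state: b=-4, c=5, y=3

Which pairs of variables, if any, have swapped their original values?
None

Comparing initial and final values:
b: 3 → -4
y: 7 → 3
c: -4 → 5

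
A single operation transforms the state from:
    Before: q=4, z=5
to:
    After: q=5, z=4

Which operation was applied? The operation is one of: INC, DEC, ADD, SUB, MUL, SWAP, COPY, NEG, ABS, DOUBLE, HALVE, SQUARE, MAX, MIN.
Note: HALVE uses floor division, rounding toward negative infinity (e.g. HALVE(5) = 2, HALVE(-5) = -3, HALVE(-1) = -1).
SWAP(q, z)

Analyzing the change:
Before: q=4, z=5
After: q=5, z=4
Variable q changed from 4 to 5
Variable z changed from 5 to 4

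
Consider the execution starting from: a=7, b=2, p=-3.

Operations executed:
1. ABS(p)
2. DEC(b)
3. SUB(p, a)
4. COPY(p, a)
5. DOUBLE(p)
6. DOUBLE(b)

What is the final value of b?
b = 2

Tracing execution:
Step 1: ABS(p) → b = 2
Step 2: DEC(b) → b = 1
Step 3: SUB(p, a) → b = 1
Step 4: COPY(p, a) → b = 1
Step 5: DOUBLE(p) → b = 1
Step 6: DOUBLE(b) → b = 2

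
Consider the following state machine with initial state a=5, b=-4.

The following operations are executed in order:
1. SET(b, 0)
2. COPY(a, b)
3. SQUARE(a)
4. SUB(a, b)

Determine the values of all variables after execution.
{a: 0, b: 0}

Step-by-step execution:
Initial: a=5, b=-4
After step 1 (SET(b, 0)): a=5, b=0
After step 2 (COPY(a, b)): a=0, b=0
After step 3 (SQUARE(a)): a=0, b=0
After step 4 (SUB(a, b)): a=0, b=0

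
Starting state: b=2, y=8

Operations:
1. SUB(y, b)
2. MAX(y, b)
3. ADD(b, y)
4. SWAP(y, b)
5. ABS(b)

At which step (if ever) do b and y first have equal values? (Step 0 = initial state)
Never

b and y never become equal during execution.

Comparing values at each step:
Initial: b=2, y=8
After step 1: b=2, y=6
After step 2: b=2, y=6
After step 3: b=8, y=6
After step 4: b=6, y=8
After step 5: b=6, y=8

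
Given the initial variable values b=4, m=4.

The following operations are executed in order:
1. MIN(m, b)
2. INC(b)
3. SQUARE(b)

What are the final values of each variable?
{b: 25, m: 4}

Step-by-step execution:
Initial: b=4, m=4
After step 1 (MIN(m, b)): b=4, m=4
After step 2 (INC(b)): b=5, m=4
After step 3 (SQUARE(b)): b=25, m=4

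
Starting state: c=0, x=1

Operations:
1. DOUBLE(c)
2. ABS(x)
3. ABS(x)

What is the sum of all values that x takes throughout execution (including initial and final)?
4

Values of x at each step:
Initial: x = 1
After step 1: x = 1
After step 2: x = 1
After step 3: x = 1
Sum = 1 + 1 + 1 + 1 = 4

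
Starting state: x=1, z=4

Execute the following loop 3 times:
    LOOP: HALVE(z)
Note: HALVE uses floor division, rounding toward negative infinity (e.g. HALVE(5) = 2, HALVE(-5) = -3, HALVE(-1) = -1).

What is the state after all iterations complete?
x=1, z=0

Iteration trace:
Start: x=1, z=4
After iteration 1: x=1, z=2
After iteration 2: x=1, z=1
After iteration 3: x=1, z=0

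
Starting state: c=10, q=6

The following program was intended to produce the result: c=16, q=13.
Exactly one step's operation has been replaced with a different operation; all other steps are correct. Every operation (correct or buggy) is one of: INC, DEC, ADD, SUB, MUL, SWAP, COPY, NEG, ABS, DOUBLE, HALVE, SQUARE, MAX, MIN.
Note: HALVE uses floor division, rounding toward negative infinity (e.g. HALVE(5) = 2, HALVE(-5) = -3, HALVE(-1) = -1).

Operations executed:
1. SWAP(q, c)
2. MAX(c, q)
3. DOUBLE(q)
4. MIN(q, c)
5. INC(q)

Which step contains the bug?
Step 1

Trace with buggy code:
Initial: c=10, q=6
After step 1: c=6, q=10
After step 2: c=10, q=10
After step 3: c=10, q=20
After step 4: c=10, q=10
After step 5: c=10, q=11
Actual final c=10, q=11 ≠ expected c=16, q=13.
Step 1 is the only position where a single-operation replacement can produce the expected result.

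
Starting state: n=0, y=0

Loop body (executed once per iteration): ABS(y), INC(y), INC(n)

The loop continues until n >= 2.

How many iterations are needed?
2

Tracing iterations:
Initial: n=0, y=0
After iteration 1: n=1, y=1
After iteration 2: n=2, y=2
n >= 2 now holds, so the loop exits after 2 iterations.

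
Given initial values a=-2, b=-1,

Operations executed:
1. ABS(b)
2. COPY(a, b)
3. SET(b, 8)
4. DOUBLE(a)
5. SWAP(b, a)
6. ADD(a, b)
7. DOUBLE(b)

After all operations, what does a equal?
a = 10

Tracing execution:
Step 1: ABS(b) → a = -2
Step 2: COPY(a, b) → a = 1
Step 3: SET(b, 8) → a = 1
Step 4: DOUBLE(a) → a = 2
Step 5: SWAP(b, a) → a = 8
Step 6: ADD(a, b) → a = 10
Step 7: DOUBLE(b) → a = 10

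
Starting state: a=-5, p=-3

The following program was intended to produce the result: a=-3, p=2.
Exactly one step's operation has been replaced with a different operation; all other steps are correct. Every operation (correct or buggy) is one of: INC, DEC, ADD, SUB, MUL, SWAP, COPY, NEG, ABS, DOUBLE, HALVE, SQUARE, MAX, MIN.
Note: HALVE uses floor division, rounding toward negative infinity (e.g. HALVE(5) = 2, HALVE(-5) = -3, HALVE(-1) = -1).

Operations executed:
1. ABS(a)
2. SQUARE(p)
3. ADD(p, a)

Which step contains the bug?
Step 2

Trace with buggy code:
Initial: a=-5, p=-3
After step 1: a=5, p=-3
After step 2: a=5, p=9
After step 3: a=5, p=14
Actual final a=5, p=14 ≠ expected a=-3, p=2.
Step 2 is the only position where a single-operation replacement can produce the expected result.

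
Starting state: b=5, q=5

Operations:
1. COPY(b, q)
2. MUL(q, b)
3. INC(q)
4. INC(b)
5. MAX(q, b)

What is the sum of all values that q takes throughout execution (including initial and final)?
113

Values of q at each step:
Initial: q = 5
After step 1: q = 5
After step 2: q = 25
After step 3: q = 26
After step 4: q = 26
After step 5: q = 26
Sum = 5 + 5 + 25 + 26 + 26 + 26 = 113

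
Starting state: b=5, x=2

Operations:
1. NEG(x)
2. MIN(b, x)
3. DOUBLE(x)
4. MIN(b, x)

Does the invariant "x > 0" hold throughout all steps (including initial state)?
No, violated after step 1

The invariant is violated after step 1.

State at each step:
Initial: b=5, x=2
After step 1: b=5, x=-2
After step 2: b=-2, x=-2
After step 3: b=-2, x=-4
After step 4: b=-4, x=-4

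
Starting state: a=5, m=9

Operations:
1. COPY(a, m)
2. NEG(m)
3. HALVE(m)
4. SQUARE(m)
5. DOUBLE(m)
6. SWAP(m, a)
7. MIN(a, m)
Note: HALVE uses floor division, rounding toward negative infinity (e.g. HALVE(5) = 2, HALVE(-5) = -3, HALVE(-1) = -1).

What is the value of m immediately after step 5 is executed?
m = 50

Tracing m through execution:
Initial: m = 9
After step 1 (COPY(a, m)): m = 9
After step 2 (NEG(m)): m = -9
After step 3 (HALVE(m)): m = -5
After step 4 (SQUARE(m)): m = 25
After step 5 (DOUBLE(m)): m = 50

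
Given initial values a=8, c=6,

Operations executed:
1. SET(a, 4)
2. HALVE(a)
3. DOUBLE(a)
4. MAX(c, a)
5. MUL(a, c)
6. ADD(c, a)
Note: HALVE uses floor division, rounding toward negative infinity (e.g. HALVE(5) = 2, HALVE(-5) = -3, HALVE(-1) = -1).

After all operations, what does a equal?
a = 24

Tracing execution:
Step 1: SET(a, 4) → a = 4
Step 2: HALVE(a) → a = 2
Step 3: DOUBLE(a) → a = 4
Step 4: MAX(c, a) → a = 4
Step 5: MUL(a, c) → a = 24
Step 6: ADD(c, a) → a = 24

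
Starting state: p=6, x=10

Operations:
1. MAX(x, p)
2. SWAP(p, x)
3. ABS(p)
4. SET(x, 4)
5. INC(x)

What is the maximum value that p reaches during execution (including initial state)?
10

Values of p at each step:
Initial: p = 6
After step 1: p = 6
After step 2: p = 10 ← maximum
After step 3: p = 10
After step 4: p = 10
After step 5: p = 10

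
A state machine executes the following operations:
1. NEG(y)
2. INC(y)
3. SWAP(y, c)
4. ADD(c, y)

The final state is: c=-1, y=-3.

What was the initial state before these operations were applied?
c=-3, y=-1

Working backwards:
Final state: c=-1, y=-3
Before step 4 (ADD(c, y)): c=2, y=-3
Before step 3 (SWAP(y, c)): c=-3, y=2
Before step 2 (INC(y)): c=-3, y=1
Before step 1 (NEG(y)): c=-3, y=-1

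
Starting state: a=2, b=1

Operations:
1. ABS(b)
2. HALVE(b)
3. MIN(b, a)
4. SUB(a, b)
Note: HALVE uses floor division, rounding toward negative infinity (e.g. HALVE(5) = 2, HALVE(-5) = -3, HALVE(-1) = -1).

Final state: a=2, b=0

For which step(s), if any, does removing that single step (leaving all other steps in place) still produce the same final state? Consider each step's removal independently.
Step(s) 1, 3, 4

Testing removal of each single step:
Without step 1: final = a=2, b=0 (same)
Without step 2: final = a=1, b=1 (different)
Without step 3: final = a=2, b=0 (same)
Without step 4: final = a=2, b=0 (same)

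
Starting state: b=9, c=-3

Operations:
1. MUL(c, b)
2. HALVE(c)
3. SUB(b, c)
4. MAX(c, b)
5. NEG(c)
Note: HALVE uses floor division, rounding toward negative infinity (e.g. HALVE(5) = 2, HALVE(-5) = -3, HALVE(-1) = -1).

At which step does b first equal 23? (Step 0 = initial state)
Step 3

Tracing b:
Initial: b = 9
After step 1: b = 9
After step 2: b = 9
After step 3: b = 23 ← first occurrence
After step 4: b = 23
After step 5: b = 23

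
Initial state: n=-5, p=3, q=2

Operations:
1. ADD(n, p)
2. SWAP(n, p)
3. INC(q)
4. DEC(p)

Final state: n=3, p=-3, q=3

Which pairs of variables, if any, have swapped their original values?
None

Comparing initial and final values:
n: -5 → 3
p: 3 → -3
q: 2 → 3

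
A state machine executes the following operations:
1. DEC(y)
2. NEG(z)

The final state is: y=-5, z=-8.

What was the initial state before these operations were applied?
y=-4, z=8

Working backwards:
Final state: y=-5, z=-8
Before step 2 (NEG(z)): y=-5, z=8
Before step 1 (DEC(y)): y=-4, z=8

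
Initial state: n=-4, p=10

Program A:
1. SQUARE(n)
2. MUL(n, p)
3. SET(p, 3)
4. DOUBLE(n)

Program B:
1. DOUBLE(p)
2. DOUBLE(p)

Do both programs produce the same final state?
No

Program A final state: n=320, p=3
Program B final state: n=-4, p=40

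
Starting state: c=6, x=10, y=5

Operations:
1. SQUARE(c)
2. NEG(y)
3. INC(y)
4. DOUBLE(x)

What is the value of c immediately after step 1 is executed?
c = 36

Tracing c through execution:
Initial: c = 6
After step 1 (SQUARE(c)): c = 36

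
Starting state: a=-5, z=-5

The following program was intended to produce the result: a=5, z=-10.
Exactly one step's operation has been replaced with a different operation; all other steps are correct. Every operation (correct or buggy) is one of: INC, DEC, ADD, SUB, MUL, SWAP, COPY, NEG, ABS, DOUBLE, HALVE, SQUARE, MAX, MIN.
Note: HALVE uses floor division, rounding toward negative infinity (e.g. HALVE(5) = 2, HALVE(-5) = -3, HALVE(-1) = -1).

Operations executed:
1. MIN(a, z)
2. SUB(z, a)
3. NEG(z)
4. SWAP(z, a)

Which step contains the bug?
Step 2

Trace with buggy code:
Initial: a=-5, z=-5
After step 1: a=-5, z=-5
After step 2: a=-5, z=0
After step 3: a=-5, z=0
After step 4: a=0, z=-5
Actual final a=0, z=-5 ≠ expected a=5, z=-10.
Step 2 is the only position where a single-operation replacement can produce the expected result.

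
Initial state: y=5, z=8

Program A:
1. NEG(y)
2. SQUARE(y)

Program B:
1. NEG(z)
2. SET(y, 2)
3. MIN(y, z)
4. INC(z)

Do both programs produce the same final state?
No

Program A final state: y=25, z=8
Program B final state: y=-8, z=-7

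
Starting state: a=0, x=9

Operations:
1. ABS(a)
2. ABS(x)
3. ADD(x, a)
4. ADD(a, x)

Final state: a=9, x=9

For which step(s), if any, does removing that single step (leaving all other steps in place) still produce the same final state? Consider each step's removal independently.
Step(s) 1, 2, 3

Testing removal of each single step:
Without step 1: final = a=9, x=9 (same)
Without step 2: final = a=9, x=9 (same)
Without step 3: final = a=9, x=9 (same)
Without step 4: final = a=0, x=9 (different)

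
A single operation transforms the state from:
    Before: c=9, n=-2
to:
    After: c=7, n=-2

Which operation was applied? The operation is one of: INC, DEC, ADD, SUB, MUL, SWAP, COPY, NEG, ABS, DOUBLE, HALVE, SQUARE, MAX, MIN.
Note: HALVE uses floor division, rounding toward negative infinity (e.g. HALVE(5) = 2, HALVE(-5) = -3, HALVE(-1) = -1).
ADD(c, n)

Analyzing the change:
Before: c=9, n=-2
After: c=7, n=-2
Variable c changed from 9 to 7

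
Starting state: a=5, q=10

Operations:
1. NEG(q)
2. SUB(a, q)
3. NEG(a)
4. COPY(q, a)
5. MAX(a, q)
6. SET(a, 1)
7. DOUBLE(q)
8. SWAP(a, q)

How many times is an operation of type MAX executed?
1

Counting MAX operations:
Step 5: MAX(a, q) ← MAX
Total: 1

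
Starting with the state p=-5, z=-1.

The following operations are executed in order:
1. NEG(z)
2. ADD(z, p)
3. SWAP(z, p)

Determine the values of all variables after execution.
{p: -4, z: -5}

Step-by-step execution:
Initial: p=-5, z=-1
After step 1 (NEG(z)): p=-5, z=1
After step 2 (ADD(z, p)): p=-5, z=-4
After step 3 (SWAP(z, p)): p=-4, z=-5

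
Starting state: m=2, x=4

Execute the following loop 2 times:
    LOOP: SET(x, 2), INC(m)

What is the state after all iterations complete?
m=4, x=2

Iteration trace:
Start: m=2, x=4
After iteration 1: m=3, x=2
After iteration 2: m=4, x=2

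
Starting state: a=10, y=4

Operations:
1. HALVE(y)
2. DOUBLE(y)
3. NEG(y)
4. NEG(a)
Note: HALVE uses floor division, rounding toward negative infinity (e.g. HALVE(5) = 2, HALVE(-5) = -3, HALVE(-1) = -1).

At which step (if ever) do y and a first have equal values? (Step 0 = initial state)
Never

y and a never become equal during execution.

Comparing values at each step:
Initial: y=4, a=10
After step 1: y=2, a=10
After step 2: y=4, a=10
After step 3: y=-4, a=10
After step 4: y=-4, a=-10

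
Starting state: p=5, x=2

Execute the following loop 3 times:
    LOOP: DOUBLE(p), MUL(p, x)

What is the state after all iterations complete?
p=320, x=2

Iteration trace:
Start: p=5, x=2
After iteration 1: p=20, x=2
After iteration 2: p=80, x=2
After iteration 3: p=320, x=2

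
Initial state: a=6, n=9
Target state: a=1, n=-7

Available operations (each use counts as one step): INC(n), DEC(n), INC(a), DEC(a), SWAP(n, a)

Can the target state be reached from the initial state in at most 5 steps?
No

The target state cannot be reached within 5 steps.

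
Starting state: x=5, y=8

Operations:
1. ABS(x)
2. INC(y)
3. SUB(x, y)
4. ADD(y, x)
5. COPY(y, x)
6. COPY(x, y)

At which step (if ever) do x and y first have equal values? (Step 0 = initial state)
Step 5

x and y first become equal after step 5.

Comparing values at each step:
Initial: x=5, y=8
After step 1: x=5, y=8
After step 2: x=5, y=9
After step 3: x=-4, y=9
After step 4: x=-4, y=5
After step 5: x=-4, y=-4 ← equal!
After step 6: x=-4, y=-4 ← equal!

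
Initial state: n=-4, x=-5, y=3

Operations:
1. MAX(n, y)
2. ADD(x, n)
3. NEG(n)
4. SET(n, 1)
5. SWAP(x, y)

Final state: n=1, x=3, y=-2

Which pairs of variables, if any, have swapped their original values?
None

Comparing initial and final values:
n: -4 → 1
y: 3 → -2
x: -5 → 3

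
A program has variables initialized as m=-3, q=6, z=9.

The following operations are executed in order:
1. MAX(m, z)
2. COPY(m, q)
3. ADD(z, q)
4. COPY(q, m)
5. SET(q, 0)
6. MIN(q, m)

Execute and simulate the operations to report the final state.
{m: 6, q: 0, z: 15}

Step-by-step execution:
Initial: m=-3, q=6, z=9
After step 1 (MAX(m, z)): m=9, q=6, z=9
After step 2 (COPY(m, q)): m=6, q=6, z=9
After step 3 (ADD(z, q)): m=6, q=6, z=15
After step 4 (COPY(q, m)): m=6, q=6, z=15
After step 5 (SET(q, 0)): m=6, q=0, z=15
After step 6 (MIN(q, m)): m=6, q=0, z=15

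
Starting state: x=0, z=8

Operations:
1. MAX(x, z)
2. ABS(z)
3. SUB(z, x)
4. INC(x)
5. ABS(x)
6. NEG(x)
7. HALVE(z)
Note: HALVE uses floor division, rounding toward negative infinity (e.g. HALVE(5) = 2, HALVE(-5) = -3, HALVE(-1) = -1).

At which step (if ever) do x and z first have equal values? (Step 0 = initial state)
Step 1

x and z first become equal after step 1.

Comparing values at each step:
Initial: x=0, z=8
After step 1: x=8, z=8 ← equal!
After step 2: x=8, z=8 ← equal!
After step 3: x=8, z=0
After step 4: x=9, z=0
After step 5: x=9, z=0
After step 6: x=-9, z=0
After step 7: x=-9, z=0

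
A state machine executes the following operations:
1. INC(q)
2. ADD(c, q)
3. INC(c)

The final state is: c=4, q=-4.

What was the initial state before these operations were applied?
c=7, q=-5

Working backwards:
Final state: c=4, q=-4
Before step 3 (INC(c)): c=3, q=-4
Before step 2 (ADD(c, q)): c=7, q=-4
Before step 1 (INC(q)): c=7, q=-5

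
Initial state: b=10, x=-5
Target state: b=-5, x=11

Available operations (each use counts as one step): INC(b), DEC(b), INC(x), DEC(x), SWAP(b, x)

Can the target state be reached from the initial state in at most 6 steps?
Yes

Path (2 steps): INC(b) → SWAP(b, x)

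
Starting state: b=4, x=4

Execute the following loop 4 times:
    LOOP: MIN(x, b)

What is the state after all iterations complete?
b=4, x=4

Iteration trace:
Start: b=4, x=4
After iteration 1: b=4, x=4
After iteration 2: b=4, x=4
After iteration 3: b=4, x=4
After iteration 4: b=4, x=4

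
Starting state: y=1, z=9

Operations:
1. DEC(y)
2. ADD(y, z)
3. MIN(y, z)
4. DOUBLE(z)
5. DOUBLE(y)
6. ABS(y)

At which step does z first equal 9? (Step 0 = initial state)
Step 0

Tracing z:
Initial: z = 9 ← first occurrence
After step 1: z = 9
After step 2: z = 9
After step 3: z = 9
After step 4: z = 18
After step 5: z = 18
After step 6: z = 18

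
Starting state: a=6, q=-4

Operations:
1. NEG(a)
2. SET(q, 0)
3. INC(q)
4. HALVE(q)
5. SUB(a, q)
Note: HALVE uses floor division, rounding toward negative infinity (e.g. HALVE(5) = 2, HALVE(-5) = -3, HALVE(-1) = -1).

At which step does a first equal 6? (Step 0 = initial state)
Step 0

Tracing a:
Initial: a = 6 ← first occurrence
After step 1: a = -6
After step 2: a = -6
After step 3: a = -6
After step 4: a = -6
After step 5: a = -6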